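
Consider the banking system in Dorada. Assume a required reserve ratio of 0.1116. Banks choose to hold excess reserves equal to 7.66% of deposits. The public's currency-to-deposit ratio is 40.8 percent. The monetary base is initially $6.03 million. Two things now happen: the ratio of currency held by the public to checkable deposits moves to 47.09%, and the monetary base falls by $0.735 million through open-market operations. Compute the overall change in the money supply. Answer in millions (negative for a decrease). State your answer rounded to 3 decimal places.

-2.424 million

Before: m₁ = (1 + 0.408) / (0.1116 + 0.0766 + 0.408) ≈ 2.36162, MB₁ = 6.03, so M₁ = 2.36162 × 6.03 ≈ 14.2406 million.
After: m₂ = (1 + 0.4709) / (0.1116 + 0.0766 + 0.4709) ≈ 2.23168, MB₂ = 6.03 − 0.735 = 5.295, so M₂ = 2.23168 × 5.295 ≈ 11.8167 million.
ΔM = M₂ − M₁ = 11.8167 − 14.2406 = -2.4239 million.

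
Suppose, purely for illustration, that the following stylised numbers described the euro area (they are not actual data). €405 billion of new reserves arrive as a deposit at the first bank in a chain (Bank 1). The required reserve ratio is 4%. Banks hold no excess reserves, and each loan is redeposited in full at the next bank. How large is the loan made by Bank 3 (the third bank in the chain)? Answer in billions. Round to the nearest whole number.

€358 billion

Each bank lends a fraction (1 − rr) = 0.9600 of the deposit it receives, so Bank 3 receives 405·0.9600^2 and lends 405·0.9600^3 ≈ 358.3181 billion.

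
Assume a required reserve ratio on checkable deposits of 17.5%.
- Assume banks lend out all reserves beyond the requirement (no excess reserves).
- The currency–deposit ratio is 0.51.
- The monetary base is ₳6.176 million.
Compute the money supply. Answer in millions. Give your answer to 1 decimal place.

₳13.6 million

The money multiplier is m = (1 + c) / (rr + c) = (1 + 0.51) / (0.175 + 0.51) ≈ 2.2044.
So M = m × MB = 2.2044 × 6.176 ≈ 13.6144 million.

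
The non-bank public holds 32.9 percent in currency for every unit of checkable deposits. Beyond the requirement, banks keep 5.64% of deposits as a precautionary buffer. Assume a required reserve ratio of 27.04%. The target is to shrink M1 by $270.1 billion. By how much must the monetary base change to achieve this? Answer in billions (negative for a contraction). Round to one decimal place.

The money multiplier is m = (1 + c) / (rr + e + c) = (1 + 0.329) / (0.2704 + 0.0564 + 0.329) ≈ 2.02653.
ΔMB = ΔM / m = (−270.1) / 2.02653 ≈ -133.282 billion.

-133.3 billion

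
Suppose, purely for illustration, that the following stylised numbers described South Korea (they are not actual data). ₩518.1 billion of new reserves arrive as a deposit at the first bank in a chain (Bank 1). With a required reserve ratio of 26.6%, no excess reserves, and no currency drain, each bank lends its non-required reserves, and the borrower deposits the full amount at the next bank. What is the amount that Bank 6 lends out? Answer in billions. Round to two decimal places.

Each bank lends a fraction (1 − rr) = 0.7340 of the deposit it receives, so Bank 6 receives 518.1·0.7340^5 and lends 518.1·0.7340^6 ≈ 81.0196 billion.

₩81.02 billion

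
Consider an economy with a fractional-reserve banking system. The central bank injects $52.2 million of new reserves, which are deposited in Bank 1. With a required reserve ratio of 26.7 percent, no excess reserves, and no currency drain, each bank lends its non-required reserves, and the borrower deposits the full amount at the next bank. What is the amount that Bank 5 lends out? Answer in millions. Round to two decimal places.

$11.05 million

Each bank lends a fraction (1 − rr) = 0.7330 of the deposit it receives, so Bank 5 receives 52.2·0.7330^4 and lends 52.2·0.7330^5 ≈ 11.0456 million.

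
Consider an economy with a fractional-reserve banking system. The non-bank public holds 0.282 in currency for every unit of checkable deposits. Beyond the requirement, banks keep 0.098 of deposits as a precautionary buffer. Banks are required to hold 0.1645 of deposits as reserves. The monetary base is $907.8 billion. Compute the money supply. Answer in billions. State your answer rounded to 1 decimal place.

$2137.4 billion

The money multiplier is m = (1 + c) / (rr + e + c) = (1 + 0.282) / (0.1645 + 0.098 + 0.282) ≈ 2.35445.
So M = m × MB = 2.35445 × 907.8 ≈ 2137.3697 billion.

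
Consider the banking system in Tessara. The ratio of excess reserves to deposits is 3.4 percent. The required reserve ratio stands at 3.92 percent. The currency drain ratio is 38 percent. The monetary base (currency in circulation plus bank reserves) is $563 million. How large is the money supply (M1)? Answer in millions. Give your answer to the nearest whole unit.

The money multiplier is m = (1 + c) / (rr + e + c) = (1 + 0.38) / (0.0392 + 0.034 + 0.38) ≈ 3.0450.
So M = m × MB = 3.0450 × 563 = 1714.335 million.

$1714 million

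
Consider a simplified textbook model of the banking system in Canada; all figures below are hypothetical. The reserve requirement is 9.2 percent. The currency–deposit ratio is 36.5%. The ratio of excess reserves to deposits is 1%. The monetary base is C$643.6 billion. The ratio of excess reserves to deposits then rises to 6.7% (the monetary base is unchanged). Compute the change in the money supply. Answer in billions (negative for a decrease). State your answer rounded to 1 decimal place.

-204.6 billion

Initially m₁ = (1 + 0.365) / (0.092 + 0.01 + 0.365) ≈ 2.92291, so M₁ = 2.92291 × 643.6 ≈ 1881.1849 billion.
After the change m₂ = (1 + 0.365) / (0.092 + 0.067 + 0.365) ≈ 2.60496, so M₂ = 2.60496 × 643.6 ≈ 1676.5523 billion.
ΔM = M₂ − M₁ = 1676.5523 − 1881.1849 = -204.6326 billion.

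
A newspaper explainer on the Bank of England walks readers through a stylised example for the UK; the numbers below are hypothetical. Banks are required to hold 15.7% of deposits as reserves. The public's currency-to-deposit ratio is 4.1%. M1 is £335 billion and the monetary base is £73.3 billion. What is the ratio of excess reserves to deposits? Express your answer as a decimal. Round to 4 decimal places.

Using m = M/MB = 335/73.3 ≈ 4.570259. Since m = (1 + c)/(c + rr + e), the denominator satisfies c + rr + e = (1 + c)/m = (1 + 0.041) / 4.570259 ≈ 0.227777.
With c = 0.041 and rr = 0.157, the ratio of excess reserves to deposits is 0.227777 − 0.041 − 0.157 = 0.029777.

0.0298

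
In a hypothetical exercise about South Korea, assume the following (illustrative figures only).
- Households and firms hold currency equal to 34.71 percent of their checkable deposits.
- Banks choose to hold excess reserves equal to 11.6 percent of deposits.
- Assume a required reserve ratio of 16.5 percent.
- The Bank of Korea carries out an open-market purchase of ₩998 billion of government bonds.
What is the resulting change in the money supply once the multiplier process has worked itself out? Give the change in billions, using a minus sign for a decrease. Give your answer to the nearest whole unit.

The money multiplier is m = (1 + c) / (rr + e + c) = (1 + 0.3471) / (0.165 + 0.116 + 0.3471) ≈ 2.1447.
The purchase adds 998 billion of base, so ΔM = m × ΔMB = 2.1447 × (+998) = 2140.4106 billion.

₩2140 billion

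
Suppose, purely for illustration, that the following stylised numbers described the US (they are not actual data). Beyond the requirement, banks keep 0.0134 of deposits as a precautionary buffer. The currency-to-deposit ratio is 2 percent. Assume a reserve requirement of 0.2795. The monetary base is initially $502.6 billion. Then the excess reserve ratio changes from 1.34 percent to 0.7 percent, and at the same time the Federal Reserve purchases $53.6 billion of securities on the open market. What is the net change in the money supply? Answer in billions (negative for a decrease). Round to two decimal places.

Before: m₁ = (1 + 0.02) / (0.2795 + 0.0134 + 0.02) ≈ 3.259827, MB₁ = 502.6, so M₁ = 3.259827 × 502.6 ≈ 1638.3891 billion.
After: m₂ = (1 + 0.02) / (0.2795 + 0.007 + 0.02) ≈ 3.327896, MB₂ = 502.6 + 53.6 = 556.2, so M₂ = 3.327896 × 556.2 ≈ 1850.9758 billion.
ΔM = M₂ − M₁ = 1850.9758 − 1638.3891 = 212.5867 billion.

$212.59 billion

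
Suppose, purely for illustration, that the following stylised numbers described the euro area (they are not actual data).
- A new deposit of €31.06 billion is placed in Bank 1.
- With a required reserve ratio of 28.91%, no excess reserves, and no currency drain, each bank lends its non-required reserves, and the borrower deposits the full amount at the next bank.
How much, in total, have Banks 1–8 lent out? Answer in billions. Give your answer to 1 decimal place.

€71.4 billion

Bank i lends (1 − rr)^i of the original deposit: Bank 1 lends 31.06·0.7109 ≈ 22.0806, Bank 2 lends 31.06·0.7109² ≈ 15.6971, and so on.
Summing a geometric series: total = 31.06·[0.7109·(1 − 0.7109^8) / (1 − 0.7109)] ≈ 71.3946 billion.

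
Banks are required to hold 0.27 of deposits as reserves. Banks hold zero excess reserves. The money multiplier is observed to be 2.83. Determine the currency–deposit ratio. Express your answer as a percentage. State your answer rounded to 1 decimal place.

Using m = 2.83. From m = (1 + c)/(c + rr + e), rearranging gives 1 + c = m·(c + rr + e), so c·(1 − m) = m·(rr + e) − 1.
Hence c = [m·(rr + e) − 1]/(1 − m) = [2.83 × (0.27 + 0) − 1] / (1 − 2.83) ≈ 0.128907.

12.9%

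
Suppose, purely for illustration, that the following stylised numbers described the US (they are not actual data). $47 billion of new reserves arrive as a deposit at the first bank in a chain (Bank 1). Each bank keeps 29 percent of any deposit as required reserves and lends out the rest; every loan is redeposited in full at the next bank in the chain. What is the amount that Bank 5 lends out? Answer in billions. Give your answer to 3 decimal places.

Each bank lends a fraction (1 − rr) = 0.7100 of the deposit it receives, so Bank 5 receives 47·0.7100^4 and lends 47·0.7100^5 ≈ 8.4799 billion.

$8.480 billion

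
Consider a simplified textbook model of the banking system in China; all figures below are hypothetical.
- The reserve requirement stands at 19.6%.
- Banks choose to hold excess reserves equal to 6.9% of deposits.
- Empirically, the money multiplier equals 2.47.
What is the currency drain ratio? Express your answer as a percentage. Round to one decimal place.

Using m = 2.47. From m = (1 + c)/(c + rr + e), rearranging gives 1 + c = m·(c + rr + e), so c·(1 − m) = m·(rr + e) − 1.
Hence c = [m·(rr + e) − 1]/(1 − m) = [2.47 × (0.196 + 0.069) − 1] / (1 − 2.47) = 0.235000.

23.5%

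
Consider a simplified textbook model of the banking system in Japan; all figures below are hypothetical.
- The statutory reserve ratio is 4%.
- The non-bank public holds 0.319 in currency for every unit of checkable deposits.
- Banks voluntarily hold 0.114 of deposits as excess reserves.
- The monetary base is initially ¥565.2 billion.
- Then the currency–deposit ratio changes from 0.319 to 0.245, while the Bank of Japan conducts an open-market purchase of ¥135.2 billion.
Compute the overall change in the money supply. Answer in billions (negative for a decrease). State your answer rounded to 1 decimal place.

¥609.4 billion

Before: m₁ = (1 + 0.319) / (0.04 + 0.114 + 0.319) ≈ 2.78858, MB₁ = 565.2, so M₁ = 2.78858 × 565.2 ≈ 1576.1054 billion.
After: m₂ = (1 + 0.245) / (0.04 + 0.114 + 0.245) ≈ 3.12030, MB₂ = 565.2 + 135.2 = 700.4, so M₂ = 3.12030 × 700.4 ≈ 2185.4581 billion.
ΔM = M₂ − M₁ = 2185.4581 − 1576.1054 = 609.3527 billion.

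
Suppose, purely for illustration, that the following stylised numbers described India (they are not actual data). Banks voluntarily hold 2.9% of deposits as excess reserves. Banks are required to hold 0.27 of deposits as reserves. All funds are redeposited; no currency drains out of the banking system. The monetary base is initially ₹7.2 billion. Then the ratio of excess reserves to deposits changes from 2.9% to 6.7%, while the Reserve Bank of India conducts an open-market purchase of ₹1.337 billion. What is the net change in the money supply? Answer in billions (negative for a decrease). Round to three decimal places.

Before: m₁ = 1 / (0.27 + 0.029) ≈ 3.34448, MB₁ = 7.2, so M₁ = 3.34448 × 7.2 ≈ 24.0803 billion.
After: m₂ = 1 / (0.27 + 0.067) ≈ 2.96736, MB₂ = 7.2 + 1.337 = 8.537, so M₂ = 2.96736 × 8.537 ≈ 25.3324 billion.
ΔM = M₂ − M₁ = 25.3324 − 24.0803 = 1.2521 billion.

₹1.252 billion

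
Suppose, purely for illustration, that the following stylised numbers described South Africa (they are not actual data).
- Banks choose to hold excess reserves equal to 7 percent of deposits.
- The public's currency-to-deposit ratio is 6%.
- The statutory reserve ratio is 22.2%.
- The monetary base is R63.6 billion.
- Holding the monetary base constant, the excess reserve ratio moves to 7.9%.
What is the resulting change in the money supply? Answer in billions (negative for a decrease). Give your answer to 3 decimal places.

Initially m₁ = (1 + 0.06) / (0.222 + 0.07 + 0.06) ≈ 3.011364, so M₁ = 3.011364 × 63.6 ≈ 191.5228 billion.
After the change m₂ = (1 + 0.06) / (0.222 + 0.079 + 0.06) ≈ 2.936288, so M₂ = 2.936288 × 63.6 ≈ 186.7479 billion.
ΔM = M₂ − M₁ = 186.7479 − 191.5228 = -4.7749 billion.

-4.775 billion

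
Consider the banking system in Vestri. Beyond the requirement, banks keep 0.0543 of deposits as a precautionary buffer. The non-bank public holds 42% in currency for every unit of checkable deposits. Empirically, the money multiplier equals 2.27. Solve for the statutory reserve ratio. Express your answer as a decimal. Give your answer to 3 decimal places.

Using m = 2.27. Since m = (1 + c)/(c + rr + e), the denominator satisfies c + rr + e = (1 + c)/m = (1 + 0.42) / 2.27 ≈ 0.625551.
With c = 0.42 and e = 0.0543, the statutory reserve ratio is 0.625551 − 0.42 − 0.0543 = 0.151251.

0.151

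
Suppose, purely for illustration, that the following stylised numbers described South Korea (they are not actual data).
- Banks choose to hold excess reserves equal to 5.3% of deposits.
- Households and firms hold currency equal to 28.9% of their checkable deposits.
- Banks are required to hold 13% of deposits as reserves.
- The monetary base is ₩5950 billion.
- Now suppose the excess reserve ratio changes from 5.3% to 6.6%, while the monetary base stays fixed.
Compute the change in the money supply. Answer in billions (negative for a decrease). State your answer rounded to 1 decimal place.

Initially m₁ = (1 + 0.289) / (0.13 + 0.053 + 0.289) ≈ 2.730932, so M₁ = 2.730932 × 5950 = 16249.0454 billion.
After the change m₂ = (1 + 0.289) / (0.13 + 0.066 + 0.289) ≈ 2.657732, so M₂ = 2.657732 × 5950 = 15813.5054 billion.
ΔM = M₂ − M₁ = 15813.5054 − 16249.0454 = -435.54 billion.

-435.5 billion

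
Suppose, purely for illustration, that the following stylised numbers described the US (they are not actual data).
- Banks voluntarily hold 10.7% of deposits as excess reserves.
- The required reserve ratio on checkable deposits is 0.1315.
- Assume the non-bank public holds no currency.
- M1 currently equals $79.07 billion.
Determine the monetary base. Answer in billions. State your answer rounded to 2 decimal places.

$18.86 billion

The money multiplier is m = 1 / (rr + e) = 1 / (0.1315 + 0.107) ≈ 4.19287.
MB = M / m = 79.07 / 4.19287 ≈ 18.8582 billion.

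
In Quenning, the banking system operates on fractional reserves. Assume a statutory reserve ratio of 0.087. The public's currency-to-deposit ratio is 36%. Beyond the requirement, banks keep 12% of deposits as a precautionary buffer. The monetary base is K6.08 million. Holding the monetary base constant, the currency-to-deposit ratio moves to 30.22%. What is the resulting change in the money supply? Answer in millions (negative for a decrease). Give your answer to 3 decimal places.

Initially m₁ = (1 + 0.36) / (0.087 + 0.12 + 0.36) ≈ 2.39859, so M₁ = 2.39859 × 6.08 ≈ 14.5834 million.
After the change m₂ = (1 + 0.3022) / (0.087 + 0.12 + 0.3022) ≈ 2.55734, so M₂ = 2.55734 × 6.08 ≈ 15.5486 million.
ΔM = M₂ − M₁ = 15.5486 − 14.5834 = 0.9652 million.

K0.965 million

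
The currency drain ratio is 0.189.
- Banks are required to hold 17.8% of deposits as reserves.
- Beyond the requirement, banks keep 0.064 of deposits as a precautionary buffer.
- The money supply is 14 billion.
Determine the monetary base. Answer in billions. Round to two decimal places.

5.07 billion

The money multiplier is m = (1 + c) / (rr + e + c) = (1 + 0.189) / (0.178 + 0.064 + 0.189) ≈ 2.75870.
MB = M / m = 14 / 2.75870 ≈ 5.0749 billion.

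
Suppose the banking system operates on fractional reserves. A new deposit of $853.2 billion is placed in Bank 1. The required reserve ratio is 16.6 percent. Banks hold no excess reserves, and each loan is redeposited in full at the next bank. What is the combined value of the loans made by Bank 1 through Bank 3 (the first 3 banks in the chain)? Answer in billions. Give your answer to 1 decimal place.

$1800.0 billion

Bank i lends (1 − rr)^i of the original deposit: Bank 1 lends 853.2·0.8340 = 711.5688, Bank 2 lends 853.2·0.8340² ≈ 593.4484, and so on.
Summing a geometric series: total = 853.2·[0.8340·(1 − 0.8340^3) / (1 − 0.8340)] ≈ 1799.9531 billion.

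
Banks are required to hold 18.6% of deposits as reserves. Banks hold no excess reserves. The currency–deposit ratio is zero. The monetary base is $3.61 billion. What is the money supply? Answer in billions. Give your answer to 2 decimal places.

$19.41 billion

With no currency drain or excess reserves, the money multiplier is m = 1/rr = 1/0.186 ≈ 5.3763.
Money supply M = m × MB = 5.3763 × 3.61 ≈ 19.4084 billion.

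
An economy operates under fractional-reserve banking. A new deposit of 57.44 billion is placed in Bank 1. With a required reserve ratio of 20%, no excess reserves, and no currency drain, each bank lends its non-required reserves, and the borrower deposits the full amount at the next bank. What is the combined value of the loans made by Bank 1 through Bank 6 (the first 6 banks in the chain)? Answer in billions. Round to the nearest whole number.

170 billion

Bank i lends (1 − rr)^i of the original deposit: Bank 1 lends 57.44·0.8000 = 45.9520, Bank 2 lends 57.44·0.8000² = 36.7616, and so on.
Summing a geometric series: total = 57.44·[0.8000·(1 − 0.8000^6) / (1 − 0.8000)] ≈ 169.5298 billion.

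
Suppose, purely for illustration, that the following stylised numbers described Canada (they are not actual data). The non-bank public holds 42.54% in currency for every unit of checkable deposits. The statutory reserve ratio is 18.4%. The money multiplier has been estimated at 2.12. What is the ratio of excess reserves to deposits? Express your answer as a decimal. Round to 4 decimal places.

0.0630

Using m = 2.12. Since m = (1 + c)/(c + rr + e), the denominator satisfies c + rr + e = (1 + c)/m = (1 + 0.4254) / 2.12 ≈ 0.672358.
With c = 0.4254 and rr = 0.184, the ratio of excess reserves to deposits is 0.672358 − 0.4254 − 0.184 = 0.062958.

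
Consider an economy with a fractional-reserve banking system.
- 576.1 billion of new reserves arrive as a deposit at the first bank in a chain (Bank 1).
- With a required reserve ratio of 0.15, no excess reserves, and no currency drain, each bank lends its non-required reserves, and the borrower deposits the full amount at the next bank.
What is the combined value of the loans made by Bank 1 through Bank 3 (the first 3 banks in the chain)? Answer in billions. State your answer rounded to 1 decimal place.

1259.7 billion

Bank i lends (1 − rr)^i of the original deposit: Bank 1 lends 576.1·0.8500 = 489.6850, Bank 2 lends 576.1·0.8500² ≈ 416.2322, and so on.
Summing a geometric series: total = 576.1·[0.8500·(1 − 0.8500^3) / (1 − 0.8500)] ≈ 1259.7147 billion.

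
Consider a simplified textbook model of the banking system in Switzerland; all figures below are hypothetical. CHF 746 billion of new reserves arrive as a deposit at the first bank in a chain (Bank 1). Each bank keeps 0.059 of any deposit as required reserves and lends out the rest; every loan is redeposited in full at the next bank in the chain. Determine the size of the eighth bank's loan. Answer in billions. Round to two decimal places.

CHF 458.62 billion

Each bank lends a fraction (1 − rr) = 0.9410 of the deposit it receives, so Bank 8 receives 746·0.9410^7 and lends 746·0.9410^8 ≈ 458.6230 billion.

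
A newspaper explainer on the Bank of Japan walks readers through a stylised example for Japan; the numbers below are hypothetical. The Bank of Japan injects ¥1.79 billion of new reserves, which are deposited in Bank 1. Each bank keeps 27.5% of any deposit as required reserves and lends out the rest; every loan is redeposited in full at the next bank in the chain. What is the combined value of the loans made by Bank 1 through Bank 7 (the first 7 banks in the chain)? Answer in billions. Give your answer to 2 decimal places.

Bank i lends (1 − rr)^i of the original deposit: Bank 1 lends 1.79·0.7250 ≈ 1.2977, Bank 2 lends 1.79·0.7250² ≈ 0.9409, and so on.
Summing a geometric series: total = 1.79·[0.7250·(1 − 0.7250^7) / (1 − 0.7250)] ≈ 4.2222 billion.

¥4.22 billion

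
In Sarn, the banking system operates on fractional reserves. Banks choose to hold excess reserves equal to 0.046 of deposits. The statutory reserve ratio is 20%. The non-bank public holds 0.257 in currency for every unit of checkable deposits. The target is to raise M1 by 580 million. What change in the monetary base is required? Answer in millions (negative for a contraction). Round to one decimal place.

232.1 million

The money multiplier is m = (1 + c) / (rr + e + c) = (1 + 0.257) / (0.2 + 0.046 + 0.257) ≈ 2.49901.
ΔMB = ΔM / m = (+580) / 2.49901 ≈ 232.0919 million.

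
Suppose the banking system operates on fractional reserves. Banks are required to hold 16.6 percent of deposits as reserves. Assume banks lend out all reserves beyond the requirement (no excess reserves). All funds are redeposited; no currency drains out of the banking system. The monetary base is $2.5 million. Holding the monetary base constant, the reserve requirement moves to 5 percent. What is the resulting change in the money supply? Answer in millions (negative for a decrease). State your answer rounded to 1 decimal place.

$34.9 million

Initially m₁ = 1 / (0.166) ≈ 6.0241, so M₁ = 6.0241 × 2.5 ≈ 15.0602 million.
After the change m₂ = 1 / (0.05) = 20, so M₂ = 20 × 2.5 = 50 million.
ΔM = M₂ − M₁ = 50 − 15.0602 = 34.9398 million.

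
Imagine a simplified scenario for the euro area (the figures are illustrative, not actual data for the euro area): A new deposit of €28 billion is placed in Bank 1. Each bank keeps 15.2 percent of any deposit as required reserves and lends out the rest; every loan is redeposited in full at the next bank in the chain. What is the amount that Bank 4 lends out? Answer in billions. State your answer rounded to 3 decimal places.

€14.479 billion

Each bank lends a fraction (1 − rr) = 0.8480 of the deposit it receives, so Bank 4 receives 28·0.8480^3 and lends 28·0.8480^4 ≈ 14.4791 billion.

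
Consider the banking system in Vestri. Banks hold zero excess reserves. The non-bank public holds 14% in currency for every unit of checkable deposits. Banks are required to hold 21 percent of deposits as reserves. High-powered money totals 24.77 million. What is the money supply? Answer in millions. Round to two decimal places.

80.68 million

The money multiplier is m = (1 + c) / (rr + c) = (1 + 0.14) / (0.21 + 0.14) ≈ 3.25714.
So M = m × MB = 3.25714 × 24.77 ≈ 80.6794 million.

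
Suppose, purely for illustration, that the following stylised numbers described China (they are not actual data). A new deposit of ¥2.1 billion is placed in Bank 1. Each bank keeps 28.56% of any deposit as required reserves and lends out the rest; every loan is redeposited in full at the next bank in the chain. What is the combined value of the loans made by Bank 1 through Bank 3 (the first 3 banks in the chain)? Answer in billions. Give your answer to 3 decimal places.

Bank i lends (1 − rr)^i of the original deposit: Bank 1 lends 2.1·0.7144 ≈ 1.5002, Bank 2 lends 2.1·0.7144² ≈ 1.0718, and so on.
Summing a geometric series: total = 2.1·[0.7144·(1 − 0.7144^3) / (1 − 0.7144)] ≈ 3.3377 billion.

¥3.338 billion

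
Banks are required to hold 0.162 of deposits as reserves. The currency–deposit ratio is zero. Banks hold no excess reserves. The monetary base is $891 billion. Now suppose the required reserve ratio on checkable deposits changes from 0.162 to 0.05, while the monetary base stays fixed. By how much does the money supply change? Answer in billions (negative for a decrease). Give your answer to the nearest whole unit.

Initially m₁ = 1 / (0.162) ≈ 6.1728, so M₁ = 6.1728 × 891 = 5499.9648 billion.
After the change m₂ = 1 / (0.05) = 20, so M₂ = 20 × 891 = 17820 billion.
ΔM = M₂ − M₁ = 17820 − 5499.9648 = 12320.0352 billion.

$12320 billion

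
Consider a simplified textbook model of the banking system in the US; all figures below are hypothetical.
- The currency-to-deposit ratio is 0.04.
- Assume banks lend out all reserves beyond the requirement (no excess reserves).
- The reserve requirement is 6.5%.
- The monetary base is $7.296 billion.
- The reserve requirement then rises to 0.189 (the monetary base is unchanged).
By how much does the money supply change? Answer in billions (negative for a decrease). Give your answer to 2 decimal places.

Initially m₁ = (1 + 0.04) / (0.065 + 0.04) ≈ 9.9048, so M₁ = 9.9048 × 7.296 ≈ 72.2654 billion.
After the change m₂ = (1 + 0.04) / (0.189 + 0.04) ≈ 4.5415, so M₂ = 4.5415 × 7.296 ≈ 33.1348 billion.
ΔM = M₂ − M₁ = 33.1348 − 72.2654 = -39.1306 billion.

-39.13 billion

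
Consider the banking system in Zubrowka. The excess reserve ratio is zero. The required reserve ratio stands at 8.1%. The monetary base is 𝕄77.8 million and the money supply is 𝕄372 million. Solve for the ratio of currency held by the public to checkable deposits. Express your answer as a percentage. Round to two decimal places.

Using m = M/MB = 372/77.8 ≈ 4.781491. From m = (1 + c)/(c + rr + e), rearranging gives 1 + c = m·(c + rr + e), so c·(1 − m) = m·(rr + e) − 1.
Hence c = [m·(rr + e) − 1]/(1 − m) = [4.781491 × (0.081 + 0) − 1] / (1 − 4.781491) ≈ 0.162026.

16.20%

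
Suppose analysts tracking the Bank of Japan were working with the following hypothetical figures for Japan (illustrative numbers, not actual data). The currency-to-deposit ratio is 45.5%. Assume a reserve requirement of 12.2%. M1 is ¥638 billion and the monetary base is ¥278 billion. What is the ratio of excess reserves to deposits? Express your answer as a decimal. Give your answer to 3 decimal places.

0.057

Using m = M/MB = 638/278 ≈ 2.294964. Since m = (1 + c)/(c + rr + e), the denominator satisfies c + rr + e = (1 + c)/m = (1 + 0.455) / 2.294964 ≈ 0.633997.
With c = 0.455 and rr = 0.122, the ratio of excess reserves to deposits is 0.633997 − 0.455 − 0.122 = 0.056997.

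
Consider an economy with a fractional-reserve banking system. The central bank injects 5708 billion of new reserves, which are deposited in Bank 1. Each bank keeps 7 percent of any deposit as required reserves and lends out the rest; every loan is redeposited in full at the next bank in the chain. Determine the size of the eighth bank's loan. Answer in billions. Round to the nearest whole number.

3194 billion

Each bank lends a fraction (1 − rr) = 0.9300 of the deposit it receives, so Bank 8 receives 5708·0.9300^7 and lends 5708·0.9300^8 ≈ 3194.0930 billion.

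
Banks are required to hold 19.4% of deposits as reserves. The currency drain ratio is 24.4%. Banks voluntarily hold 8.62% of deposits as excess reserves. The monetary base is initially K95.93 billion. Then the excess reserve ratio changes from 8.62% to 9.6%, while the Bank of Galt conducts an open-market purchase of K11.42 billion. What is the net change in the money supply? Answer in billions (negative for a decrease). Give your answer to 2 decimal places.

K22.43 billion

Before: m₁ = (1 + 0.244) / (0.194 + 0.0862 + 0.244) ≈ 2.373140, MB₁ = 95.93, so M₁ = 2.373140 × 95.93 ≈ 227.6553 billion.
After: m₂ = (1 + 0.244) / (0.194 + 0.096 + 0.244) ≈ 2.329588, MB₂ = 95.93 + 11.42 = 107.35, so M₂ = 2.329588 × 107.35 ≈ 250.0813 billion.
ΔM = M₂ − M₁ = 250.0813 − 227.6553 = 22.426 billion.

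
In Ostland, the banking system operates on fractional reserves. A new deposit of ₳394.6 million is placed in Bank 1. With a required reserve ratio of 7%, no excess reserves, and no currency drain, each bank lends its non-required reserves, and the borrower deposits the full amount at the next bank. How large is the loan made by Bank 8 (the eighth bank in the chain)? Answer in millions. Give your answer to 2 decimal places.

₳220.81 million

Each bank lends a fraction (1 − rr) = 0.9300 of the deposit it receives, so Bank 8 receives 394.6·0.9300^7 and lends 394.6·0.9300^8 ≈ 220.8110 million.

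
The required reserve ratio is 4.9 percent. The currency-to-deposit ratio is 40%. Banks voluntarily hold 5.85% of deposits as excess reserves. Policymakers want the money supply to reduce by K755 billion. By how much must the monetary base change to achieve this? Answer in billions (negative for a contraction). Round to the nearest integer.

The money multiplier is m = (1 + c) / (rr + e + c) = (1 + 0.4) / (0.049 + 0.0585 + 0.4) ≈ 2.7586.
ΔMB = ΔM / m = (−755) / 2.7586 ≈ -273.6896 billion.

-274 billion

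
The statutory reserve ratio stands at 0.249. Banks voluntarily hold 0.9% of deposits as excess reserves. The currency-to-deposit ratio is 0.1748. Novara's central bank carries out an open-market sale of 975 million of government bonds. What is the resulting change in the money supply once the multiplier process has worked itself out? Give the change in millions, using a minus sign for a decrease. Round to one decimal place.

The money multiplier is m = (1 + c) / (rr + e + c) = (1 + 0.1748) / (0.249 + 0.009 + 0.1748) ≈ 2.71442.
The sale removes 975 million of base, so ΔM = m × ΔMB = 2.71442 × (−975) = -2646.5595 million.

-2646.6 million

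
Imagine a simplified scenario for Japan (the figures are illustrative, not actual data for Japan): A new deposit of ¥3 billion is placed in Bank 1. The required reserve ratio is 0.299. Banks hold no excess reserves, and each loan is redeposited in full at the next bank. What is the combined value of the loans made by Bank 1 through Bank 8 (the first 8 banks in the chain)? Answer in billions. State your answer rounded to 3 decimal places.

Bank i lends (1 − rr)^i of the original deposit: Bank 1 lends 3·0.7010 = 2.1030, Bank 2 lends 3·0.7010² ≈ 1.4742, and so on.
Summing a geometric series: total = 3·[0.7010·(1 − 0.7010^8) / (1 − 0.7010)] ≈ 6.6233 billion.

¥6.623 billion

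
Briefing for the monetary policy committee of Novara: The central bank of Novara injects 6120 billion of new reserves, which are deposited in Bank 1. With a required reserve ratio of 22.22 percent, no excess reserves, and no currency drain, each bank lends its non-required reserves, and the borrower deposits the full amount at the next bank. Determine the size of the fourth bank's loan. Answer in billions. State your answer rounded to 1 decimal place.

Each bank lends a fraction (1 − rr) = 0.7778 of the deposit it receives, so Bank 4 receives 6120·0.7778^3 and lends 6120·0.7778^4 ≈ 2239.8719 billion.

2239.9 billion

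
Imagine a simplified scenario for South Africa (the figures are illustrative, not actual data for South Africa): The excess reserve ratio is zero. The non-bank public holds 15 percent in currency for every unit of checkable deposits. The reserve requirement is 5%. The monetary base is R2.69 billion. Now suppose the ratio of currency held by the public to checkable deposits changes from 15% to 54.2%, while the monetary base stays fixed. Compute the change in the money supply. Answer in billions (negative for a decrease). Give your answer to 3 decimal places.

-8.461 billion

Initially m₁ = (1 + 0.15) / (0.05 + 0.15) = 5.75, so M₁ = 5.75 × 2.69 = 15.4675 billion.
After the change m₂ = (1 + 0.542) / (0.05 + 0.542) ≈ 2.60473, so M₂ = 2.60473 × 2.69 ≈ 7.0067 billion.
ΔM = M₂ − M₁ = 7.0067 − 15.4675 = -8.4608 billion.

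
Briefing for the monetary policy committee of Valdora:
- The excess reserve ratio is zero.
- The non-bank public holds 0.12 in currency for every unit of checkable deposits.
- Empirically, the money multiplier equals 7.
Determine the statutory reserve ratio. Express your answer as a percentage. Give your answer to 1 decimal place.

4.0%

Using m = 7. Since m = (1 + c)/(c + rr + e), the denominator satisfies c + rr + e = (1 + c)/m = (1 + 0.12) / 7 = 0.160000.
With c = 0.12 and e = 0, the statutory reserve ratio is 0.160000 − 0.12 − 0 = 0.04.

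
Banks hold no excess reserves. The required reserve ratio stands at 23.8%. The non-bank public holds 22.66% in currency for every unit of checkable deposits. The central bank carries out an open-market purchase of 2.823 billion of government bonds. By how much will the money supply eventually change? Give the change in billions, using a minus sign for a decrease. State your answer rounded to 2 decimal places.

7.45 billion

The money multiplier is m = (1 + c) / (rr + c) = (1 + 0.2266) / (0.238 + 0.2266) ≈ 2.6401.
The purchase adds 2.823 billion of base, so ΔM = m × ΔMB = 2.6401 × (+2.823) ≈ 7.453 billion.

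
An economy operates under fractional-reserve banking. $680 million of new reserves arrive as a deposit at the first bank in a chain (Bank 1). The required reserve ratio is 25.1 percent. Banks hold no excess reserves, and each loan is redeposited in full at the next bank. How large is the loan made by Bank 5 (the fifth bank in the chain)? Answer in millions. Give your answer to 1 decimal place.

$160.3 million

Each bank lends a fraction (1 − rr) = 0.7490 of the deposit it receives, so Bank 5 receives 680·0.7490^4 and lends 680·0.7490^5 ≈ 160.2943 million.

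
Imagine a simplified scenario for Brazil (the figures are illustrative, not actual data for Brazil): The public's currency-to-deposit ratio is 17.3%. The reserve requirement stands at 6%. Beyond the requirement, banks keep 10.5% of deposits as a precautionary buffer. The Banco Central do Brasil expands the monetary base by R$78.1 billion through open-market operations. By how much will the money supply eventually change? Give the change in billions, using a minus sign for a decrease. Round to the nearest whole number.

The money multiplier is m = (1 + c) / (rr + e + c) = (1 + 0.173) / (0.06 + 0.105 + 0.173) ≈ 3.4704.
The purchase adds 78.1 billion of base, so ΔM = m × ΔMB = 3.4704 × (+78.1) ≈ 271.0382 billion.

R$271 billion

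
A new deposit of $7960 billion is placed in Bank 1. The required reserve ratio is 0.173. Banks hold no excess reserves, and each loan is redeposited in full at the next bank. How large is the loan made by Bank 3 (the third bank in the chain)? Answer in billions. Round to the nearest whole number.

Each bank lends a fraction (1 − rr) = 0.8270 of the deposit it receives, so Bank 3 receives 7960·0.8270^2 and lends 7960·0.8270^3 ≈ 4502.2499 billion.

$4502 billion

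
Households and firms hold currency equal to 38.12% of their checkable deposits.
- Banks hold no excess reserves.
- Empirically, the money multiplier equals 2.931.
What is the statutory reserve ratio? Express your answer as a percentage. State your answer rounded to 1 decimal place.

9.0%

Using m = 2.931. Since m = (1 + c)/(c + rr + e), the denominator satisfies c + rr + e = (1 + c)/m = (1 + 0.3812) / 2.931 ≈ 0.471238.
With c = 0.3812 and e = 0, the statutory reserve ratio is 0.471238 − 0.3812 − 0 = 0.090038.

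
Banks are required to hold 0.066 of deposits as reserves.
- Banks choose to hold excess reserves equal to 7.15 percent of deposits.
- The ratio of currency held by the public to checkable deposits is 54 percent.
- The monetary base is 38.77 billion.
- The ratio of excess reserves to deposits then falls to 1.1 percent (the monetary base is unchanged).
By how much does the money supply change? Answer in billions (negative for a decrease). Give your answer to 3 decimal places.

8.641 billion

Initially m₁ = (1 + 0.54) / (0.066 + 0.0715 + 0.54) ≈ 2.273063, so M₁ = 2.273063 × 38.77 ≈ 88.1267 billion.
After the change m₂ = (1 + 0.54) / (0.066 + 0.011 + 0.54) ≈ 2.495948, so M₂ = 2.495948 × 38.77 ≈ 96.7679 billion.
ΔM = M₂ − M₁ = 96.7679 − 88.1267 = 8.6412 billion.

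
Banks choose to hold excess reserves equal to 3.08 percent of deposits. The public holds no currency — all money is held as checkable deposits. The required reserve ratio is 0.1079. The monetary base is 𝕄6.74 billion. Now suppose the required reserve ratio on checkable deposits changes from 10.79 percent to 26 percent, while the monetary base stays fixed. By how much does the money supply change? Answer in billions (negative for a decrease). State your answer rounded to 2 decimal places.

Initially m₁ = 1 / (0.1079 + 0.0308) ≈ 7.2098, so M₁ = 7.2098 × 6.74 ≈ 48.5941 billion.
After the change m₂ = 1 / (0.26 + 0.0308) ≈ 3.4388, so M₂ = 3.4388 × 6.74 ≈ 23.1775 billion.
ΔM = M₂ − M₁ = 23.1775 − 48.5941 = -25.4166 billion.

-25.42 billion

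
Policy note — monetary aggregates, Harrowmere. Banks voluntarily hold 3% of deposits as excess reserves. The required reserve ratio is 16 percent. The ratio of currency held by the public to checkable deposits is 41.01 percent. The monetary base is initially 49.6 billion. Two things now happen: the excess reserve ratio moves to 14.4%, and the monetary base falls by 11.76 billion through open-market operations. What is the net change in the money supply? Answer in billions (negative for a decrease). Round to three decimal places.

-41.828 billion

Before: m₁ = (1 + 0.4101) / (0.16 + 0.03 + 0.4101) ≈ 2.349775, MB₁ = 49.6, so M₁ = 2.349775 × 49.6 ≈ 116.5488 billion.
After: m₂ = (1 + 0.4101) / (0.16 + 0.144 + 0.4101) ≈ 1.974653, MB₂ = 49.6 − 11.76 = 37.84, so M₂ = 1.974653 × 37.84 ≈ 74.7209 billion.
ΔM = M₂ − M₁ = 74.7209 − 116.5488 = -41.8279 billion.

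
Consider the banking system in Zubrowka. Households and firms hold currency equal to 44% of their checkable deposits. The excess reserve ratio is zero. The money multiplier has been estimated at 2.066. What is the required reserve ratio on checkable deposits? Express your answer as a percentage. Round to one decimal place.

25.7%

Using m = 2.066. Since m = (1 + c)/(c + rr + e), the denominator satisfies c + rr + e = (1 + c)/m = (1 + 0.44) / 2.066 ≈ 0.696999.
With c = 0.44 and e = 0, the required reserve ratio on checkable deposits is 0.696999 − 0.44 − 0 = 0.256999.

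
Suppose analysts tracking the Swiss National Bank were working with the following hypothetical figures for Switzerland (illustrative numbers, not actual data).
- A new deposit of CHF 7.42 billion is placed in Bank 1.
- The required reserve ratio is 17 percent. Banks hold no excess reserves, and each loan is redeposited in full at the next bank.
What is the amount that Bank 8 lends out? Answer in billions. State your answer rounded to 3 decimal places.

CHF 1.671 billion

Each bank lends a fraction (1 − rr) = 0.8300 of the deposit it receives, so Bank 8 receives 7.42·0.8300^7 and lends 7.42·0.8300^8 ≈ 1.6712 billion.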